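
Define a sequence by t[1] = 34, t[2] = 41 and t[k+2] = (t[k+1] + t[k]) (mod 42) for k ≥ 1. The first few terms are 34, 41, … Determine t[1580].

Listing terms: t[1] = 34; t[2] = 41; t[3] = 33; t[4] = 32; t[5] = 23; t[6] = 13; t[7] = 36; t[8] = 7; t[9] = 1; t[10] = 8; t[11] = 9; t[12] = 17; t[13] = 26; t[14] = 1; t[15] = 27; t[16] = 28; t[17] = 13; t[18] = 41; t[19] = 12; t[20] = 11; t[21] = 23; t[22] = 34; t[23] = 15; t[24] = 7; t[25] = 22; t[26] = 29; t[27] = 9; t[28] = 38; t[29] = 5; t[30] = 1; t[31] = 6; t[32] = 7; t[33] = 13; t[34] = 20; t[35] = 33; t[36] = 11; t[37] = 2; t[38] = 13; t[39] = 15; t[40] = 28; t[41] = 1; t[42] = 29; t[43] = 30; t[44] = 17; t[45] = 5; t[46] = 22; t[47] = 27; t[48] = 7; t[49] = 34; t[50] = 41.
The sequence repeats with period 48.
(1580 - 1) mod 48 = 43, so t[1580] = t[44] = 17.

17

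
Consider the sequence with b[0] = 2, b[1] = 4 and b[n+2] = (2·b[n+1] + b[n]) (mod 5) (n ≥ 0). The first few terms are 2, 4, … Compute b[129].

1

Computing terms: b[0] = 2, b[1] = 4, b[2] = 0, b[3] = 4, b[4] = 3, b[5] = 0, b[6] = 3, b[7] = 1, b[8] = 0, b[9] = 1, b[10] = 2, b[11] = 0, b[12] = 2, b[13] = 4.
The sequence repeats with period 12.
(129 - 0) mod 12 = 9, so b[129] = b[9] = 1.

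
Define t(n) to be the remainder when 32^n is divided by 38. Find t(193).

t(1) = 32, t(2) = 36, t(3) = 12, t(4) = 4, t(5) = 14, t(6) = 30, t(7) = 10, t(8) = 16, t(9) = 18, t(10) = 6, t(11) = 2, t(12) = 26, t(13) = 34, t(14) = 24, t(15) = 8, t(16) = 28, t(17) = 22, t(18) = 20, t(19) = 32.
Since t(19) = t(1) = 32, the sequence is periodic with period 18.
So t(193) = t(1 + ((193-1) mod 18)) = t(13) = 34.

34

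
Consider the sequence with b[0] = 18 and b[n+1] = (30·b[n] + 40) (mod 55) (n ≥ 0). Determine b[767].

Listing terms: b[0] = 18, b[1] = 30, b[2] = 5, b[3] = 25, b[4] = 20, b[5] = 35, b[6] = 45, b[7] = 15, b[8] = 50, b[9] = 0, b[10] = 40, b[11] = 30.
Since b[11] = b[1] = 30, the sequence is eventually periodic: after a pre-period of length 1 it cycles with period 10.
For n ≥ 1, b[n] depends only on (n - 1) mod 10. (767 - 1) mod 10 = 6, so b[767] = b[7] = 15.

15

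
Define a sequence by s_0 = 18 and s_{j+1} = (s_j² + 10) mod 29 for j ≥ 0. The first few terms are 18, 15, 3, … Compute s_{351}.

Computing terms: s_0 = 18; s_1 = 15; s_2 = 3; s_3 = 19; s_4 = 23; s_5 = 17; s_6 = 9; s_7 = 4; s_8 = 26; s_9 = 19.
Since s_9 = s_3 = 19, the sequence is eventually periodic: after a pre-period of length 3 it cycles with period 6.
For j ≥ 3, s_j depends only on (j - 3) mod 6. (351 - 3) mod 6 = 0, so s_{351} = s_3 = 19.

19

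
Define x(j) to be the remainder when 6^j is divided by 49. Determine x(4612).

8

We have x(0) = 1,  x(1) = 6,  x(2) = 36,  x(3) = 20,  x(4) = 22,  x(5) = 34,  x(6) = 8,  x(7) = 48,  x(8) = 43,  x(9) = 13,  x(10) = 29,  x(11) = 27,  x(12) = 15,  x(13) = 41,  x(14) = 1.
Since x(14) = x(0) = 1, the sequence is periodic with period 14.
(4612 - 0) mod 14 = 6, so x(4612) = x(6) = 8.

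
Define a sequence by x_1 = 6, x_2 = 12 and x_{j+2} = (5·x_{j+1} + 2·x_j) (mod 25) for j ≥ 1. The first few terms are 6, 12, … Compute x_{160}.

16

x_1 = 6, x_2 = 12, x_3 = 22, x_4 = 9, x_5 = 14, x_6 = 13, x_7 = 18, x_8 = 16, x_9 = 16, x_{10} = 12, x_{11} = 17, x_{12} = 9, x_{13} = 4, x_{14} = 13, x_{15} = 23, x_{16} = 16, x_{17} = 1, x_{18} = 12, x_{19} = 12, x_{20} = 9, x_{21} = 19, x_{22} = 13, x_{23} = 3, x_{24} = 16, x_{25} = 11, x_{26} = 12, x_{27} = 7, x_{28} = 9, x_{29} = 9, x_{30} = 13, x_{31} = 8, x_{32} = 16, x_{33} = 21, x_{34} = 12, x_{35} = 2, x_{36} = 9, x_{37} = 24, x_{38} = 13, x_{39} = 13, x_{40} = 16, x_{41} = 6, x_{42} = 12.
The sequence repeats with period 40.
So x_{160} = x_{1 + ((160-1) mod 40)} = x_{40} = 16.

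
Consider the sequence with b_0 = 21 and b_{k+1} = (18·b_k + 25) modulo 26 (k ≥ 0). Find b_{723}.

7

We have b_0 = 21,  b_1 = 13,  b_2 = 25,  b_3 = 7,  b_4 = 21.
The sequence repeats with period 4.
So b_{723} = b_{0 + ((723-0) mod 4)} = b_3 = 7.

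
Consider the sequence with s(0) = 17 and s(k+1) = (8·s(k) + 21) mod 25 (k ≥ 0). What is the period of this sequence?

4

Listing terms: s(0) = 17, s(1) = 7, s(2) = 2, s(3) = 12, s(4) = 17.
Since s(4) = s(0) = 17, the sequence is periodic with period 4.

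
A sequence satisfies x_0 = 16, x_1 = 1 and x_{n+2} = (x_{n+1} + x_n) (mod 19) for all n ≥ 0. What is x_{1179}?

9

x_0 = 16; x_1 = 1; x_2 = 17; x_3 = 18; x_4 = 16; x_5 = 15; x_6 = 12; x_7 = 8; x_8 = 1; x_9 = 9; x_{10} = 10; x_{11} = 0; x_{12} = 10; x_{13} = 10; x_{14} = 1; x_{15} = 11; x_{16} = 12; x_{17} = 4; x_{18} = 16; x_{19} = 1.
Since (x_{18}, x_{19}) = (x_0, x_1) = (16, 1) (two consecutive terms determine the rest), the sequence is periodic with period 18.
So x_{1179} = x_{0 + ((1179-0) mod 18)} = x_9 = 9.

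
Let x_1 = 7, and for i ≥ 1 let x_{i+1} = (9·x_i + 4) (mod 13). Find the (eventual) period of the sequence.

3

Computing terms: x_1 = 7,  x_2 = 2,  x_3 = 9,  x_4 = 7.
Since x_4 = x_1 = 7, the sequence is periodic with period 3.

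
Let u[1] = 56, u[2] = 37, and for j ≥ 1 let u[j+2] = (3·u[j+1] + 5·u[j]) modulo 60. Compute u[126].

We have u[1] = 56; u[2] = 37; u[3] = 31; u[4] = 38; u[5] = 29; u[6] = 37; u[7] = 16; u[8] = 53; u[9] = 59; u[10] = 22; u[11] = 1; u[12] = 53; u[13] = 44; u[14] = 37; u[15] = 31.
Since (u[14], u[15]) = (u[2], u[3]) = (37, 31) (two consecutive terms determine the rest), the sequence is eventually periodic: after a pre-period of length 1 it cycles with period 12.
For j ≥ 2, u[j] depends only on (j - 2) mod 12. (126 - 2) mod 12 = 4, so u[126] = u[6] = 37.

37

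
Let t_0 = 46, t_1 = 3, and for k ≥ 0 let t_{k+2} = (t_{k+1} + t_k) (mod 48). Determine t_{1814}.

41

We have t_0 = 46, t_1 = 3, t_2 = 1, t_3 = 4, t_4 = 5, t_5 = 9, t_6 = 14, t_7 = 23, t_8 = 37, t_9 = 12, t_{10} = 1, t_{11} = 13, t_{12} = 14, t_{13} = 27, t_{14} = 41, t_{15} = 20, t_{16} = 13, t_{17} = 33, t_{18} = 46, t_{19} = 31, t_{20} = 29, t_{21} = 12, t_{22} = 41, t_{23} = 5, t_{24} = 46, t_{25} = 3.
The sequence repeats with period 24.
So t_{1814} = t_{0 + ((1814-0) mod 24)} = t_{14} = 41.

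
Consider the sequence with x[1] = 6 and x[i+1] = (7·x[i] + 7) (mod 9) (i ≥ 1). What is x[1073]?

Listing terms: x[1] = 6,  x[2] = 4,  x[3] = 8,  x[4] = 0,  x[5] = 7,  x[6] = 2,  x[7] = 3,  x[8] = 1,  x[9] = 5,  x[10] = 6.
The sequence repeats with period 9.
(1073 - 1) mod 9 = 1, so x[1073] = x[2] = 4.

4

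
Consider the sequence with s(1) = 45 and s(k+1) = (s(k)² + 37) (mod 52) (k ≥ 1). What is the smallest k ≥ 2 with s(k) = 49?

3

Listing terms: s(1) = 45, s(2) = 34, s(3) = 49, s(4) = 46, s(5) = 21, s(6) = 10, s(7) = 33, s(8) = 34.
Since s(8) = s(2) = 34, the sequence is eventually periodic: after a pre-period of length 1 it cycles with period 6.
The value 49 first appears (with k ≥ 2) at s(3).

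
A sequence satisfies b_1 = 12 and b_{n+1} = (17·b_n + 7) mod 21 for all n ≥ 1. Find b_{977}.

b_1 = 12,  b_2 = 1,  b_3 = 3,  b_4 = 16,  b_5 = 6,  b_6 = 4,  b_7 = 12.
Since b_7 = b_1 = 12, the sequence is periodic with period 6.
So b_{977} = b_{1 + ((977-1) mod 6)} = b_5 = 6.

6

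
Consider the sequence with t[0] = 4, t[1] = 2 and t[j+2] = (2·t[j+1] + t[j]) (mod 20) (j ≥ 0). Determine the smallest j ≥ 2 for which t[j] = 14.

Listing terms: t[0] = 4; t[1] = 2; t[2] = 8; t[3] = 18; t[4] = 4; t[5] = 6; t[6] = 16; t[7] = 18; t[8] = 12; t[9] = 2; t[10] = 16; t[11] = 14; t[12] = 4; t[13] = 2.
The sequence repeats with period 12.
The value 14 first appears (with j ≥ 2) at t[11].

11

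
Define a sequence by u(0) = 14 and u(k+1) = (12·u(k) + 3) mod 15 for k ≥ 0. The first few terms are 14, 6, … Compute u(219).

3

u(0) = 14,  u(1) = 6,  u(2) = 0,  u(3) = 3,  u(4) = 9,  u(5) = 6.
Since u(5) = u(1) = 6, the sequence is eventually periodic: after a pre-period of length 1 it cycles with period 4.
For k ≥ 1, u(k) depends only on (k - 1) mod 4. (219 - 1) mod 4 = 2, so u(219) = u(3) = 3.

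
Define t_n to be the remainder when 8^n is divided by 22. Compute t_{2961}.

8

t_0 = 1, t_1 = 8, t_2 = 20, t_3 = 6, t_4 = 4, t_5 = 10, t_6 = 14, t_7 = 2, t_8 = 16, t_9 = 18, t_{10} = 12, t_{11} = 8.
Since t_{11} = t_1 = 8, the sequence is eventually periodic: after a pre-period of length 1 it cycles with period 10.
For n ≥ 1, t_n depends only on (n - 1) mod 10. (2961 - 1) mod 10 = 0, so t_{2961} = t_1 = 8.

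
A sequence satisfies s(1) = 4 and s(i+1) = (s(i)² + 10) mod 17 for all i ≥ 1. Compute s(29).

Computing terms: s(1) = 4, s(2) = 9, s(3) = 6, s(4) = 12, s(5) = 1, s(6) = 11, s(7) = 12.
Since s(7) = s(4) = 12, the sequence is eventually periodic: after a pre-period of length 3 it cycles with period 3.
For i ≥ 4, s(i) depends only on (i - 4) mod 3. (29 - 4) mod 3 = 1, so s(29) = s(5) = 1.

1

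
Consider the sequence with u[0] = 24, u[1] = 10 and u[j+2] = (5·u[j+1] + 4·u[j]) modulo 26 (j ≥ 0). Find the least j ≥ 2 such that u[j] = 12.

15

Computing terms: u[0] = 24,  u[1] = 10,  u[2] = 16,  u[3] = 16,  u[4] = 14,  u[5] = 4,  u[6] = 24,  u[7] = 6,  u[8] = 22,  u[9] = 4,  u[10] = 4,  u[11] = 10,  u[12] = 14,  u[13] = 6,  u[14] = 8,  u[15] = 12,  u[16] = 14,  u[17] = 14,  u[18] = 22,  u[19] = 10,  u[20] = 8,  u[21] = 2,  u[22] = 16,  u[23] = 10,  u[24] = 10,  u[25] = 12,  u[26] = 22,  u[27] = 2,  u[28] = 20,  u[29] = 4,  u[30] = 22,  u[31] = 22,  u[32] = 16,  u[33] = 12,  u[34] = 20,  u[35] = 18,  u[36] = 14,  u[37] = 12,  u[38] = 12,  u[39] = 4,  u[40] = 16,  u[41] = 18,  u[42] = 24,  u[43] = 10.
The sequence repeats with period 42.
The value 12 first appears (with j ≥ 2) at u[15].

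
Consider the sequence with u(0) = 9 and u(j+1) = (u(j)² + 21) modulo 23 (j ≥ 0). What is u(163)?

11

We have u(0) = 9,  u(1) = 10,  u(2) = 6,  u(3) = 11,  u(4) = 4,  u(5) = 14,  u(6) = 10.
Since u(6) = u(1) = 10, the sequence is eventually periodic: after a pre-period of length 1 it cycles with period 5.
For j ≥ 1, u(j) depends only on (j - 1) mod 5. (163 - 1) mod 5 = 2, so u(163) = u(3) = 11.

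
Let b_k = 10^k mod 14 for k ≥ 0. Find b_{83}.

12

We have b_0 = 1,  b_1 = 10,  b_2 = 2,  b_3 = 6,  b_4 = 4,  b_5 = 12,  b_6 = 8,  b_7 = 10.
Since b_7 = b_1 = 10, the sequence is eventually periodic: after a pre-period of length 1 it cycles with period 6.
For k ≥ 1, b_k depends only on (k - 1) mod 6. (83 - 1) mod 6 = 4, so b_{83} = b_5 = 12.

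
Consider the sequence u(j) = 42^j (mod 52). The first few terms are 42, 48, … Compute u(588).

40

We have u(1) = 42,  u(2) = 48,  u(3) = 40,  u(4) = 16,  u(5) = 48.
Since u(5) = u(2) = 48, the sequence is eventually periodic: after a pre-period of length 1 it cycles with period 3.
For j ≥ 2, u(j) depends only on (j - 2) mod 3. (588 - 2) mod 3 = 1, so u(588) = u(3) = 40.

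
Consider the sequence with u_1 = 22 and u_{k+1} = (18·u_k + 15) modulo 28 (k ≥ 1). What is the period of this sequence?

3

We have u_1 = 22, u_2 = 19, u_3 = 21, u_4 = 1, u_5 = 5, u_6 = 21.
Since u_6 = u_3 = 21, the sequence is eventually periodic: after a pre-period of length 2 it cycles with period 3.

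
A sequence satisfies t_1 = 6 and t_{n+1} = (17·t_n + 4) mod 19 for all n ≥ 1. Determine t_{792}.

t_1 = 6, t_2 = 11, t_3 = 1, t_4 = 2, t_5 = 0, t_6 = 4, t_7 = 15, t_8 = 12, t_9 = 18, t_{10} = 6.
Since t_{10} = t_1 = 6, the sequence is periodic with period 9.
(792 - 1) mod 9 = 8, so t_{792} = t_9 = 18.

18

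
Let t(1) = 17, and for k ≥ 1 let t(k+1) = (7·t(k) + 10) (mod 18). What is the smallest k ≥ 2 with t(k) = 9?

Computing terms: t(1) = 17,  t(2) = 3,  t(3) = 13,  t(4) = 11,  t(5) = 15,  t(6) = 7,  t(7) = 5,  t(8) = 9,  t(9) = 1,  t(10) = 17.
Since t(10) = t(1) = 17, the sequence is periodic with period 9.
The value 9 first appears (with k ≥ 2) at t(8).

8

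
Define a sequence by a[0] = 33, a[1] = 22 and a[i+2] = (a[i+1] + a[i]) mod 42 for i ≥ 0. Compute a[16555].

14

Computing terms: a[0] = 33; a[1] = 22; a[2] = 13; a[3] = 35; a[4] = 6; a[5] = 41; a[6] = 5; a[7] = 4; a[8] = 9; a[9] = 13; a[10] = 22; a[11] = 35; a[12] = 15; a[13] = 8; a[14] = 23; a[15] = 31; a[16] = 12; a[17] = 1; a[18] = 13; a[19] = 14; a[20] = 27; a[21] = 41; a[22] = 26; a[23] = 25; a[24] = 9; a[25] = 34; a[26] = 1; a[27] = 35; a[28] = 36; a[29] = 29; a[30] = 23; a[31] = 10; a[32] = 33; a[33] = 1; a[34] = 34; a[35] = 35; a[36] = 27; a[37] = 20; a[38] = 5; a[39] = 25; a[40] = 30; a[41] = 13; a[42] = 1; a[43] = 14; a[44] = 15; a[45] = 29; a[46] = 2; a[47] = 31; a[48] = 33; a[49] = 22.
Since (a[48], a[49]) = (a[0], a[1]) = (33, 22) (two consecutive terms determine the rest), the sequence is periodic with period 48.
(16555 - 0) mod 48 = 43, so a[16555] = a[43] = 14.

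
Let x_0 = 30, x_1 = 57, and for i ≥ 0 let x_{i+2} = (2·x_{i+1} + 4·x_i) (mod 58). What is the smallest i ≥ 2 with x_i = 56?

x_0 = 30, x_1 = 57, x_2 = 2, x_3 = 0, x_4 = 8, x_5 = 16, x_6 = 6, x_7 = 18, x_8 = 2, x_9 = 18, x_{10} = 44, x_{11} = 44, x_{12} = 32, x_{13} = 8, x_{14} = 28, x_{15} = 30, x_{16} = 56, x_{17} = 0, x_{18} = 50, x_{19} = 42, x_{20} = 52, x_{21} = 40, x_{22} = 56, x_{23} = 40, x_{24} = 14, x_{25} = 14, x_{26} = 26, x_{27} = 50, x_{28} = 30, x_{29} = 28, x_{30} = 2, x_{31} = 0.
Since (x_{30}, x_{31}) = (x_2, x_3) = (2, 0) (two consecutive terms determine the rest), the sequence is eventually periodic: after a pre-period of length 2 it cycles with period 28.
The value 56 first appears (with i ≥ 2) at x_{16}.

16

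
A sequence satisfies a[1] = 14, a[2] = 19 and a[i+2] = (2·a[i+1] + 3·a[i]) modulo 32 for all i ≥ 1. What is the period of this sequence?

Computing terms: a[1] = 14; a[2] = 19; a[3] = 16; a[4] = 25; a[5] = 2; a[6] = 15; a[7] = 4; a[8] = 21; a[9] = 22; a[10] = 11; a[11] = 24; a[12] = 17; a[13] = 10; a[14] = 7; a[15] = 12; a[16] = 13; a[17] = 30; a[18] = 3; a[19] = 0; a[20] = 9; a[21] = 18; a[22] = 31; a[23] = 20; a[24] = 5; a[25] = 6; a[26] = 27; a[27] = 8; a[28] = 1; a[29] = 26; a[30] = 23; a[31] = 28; a[32] = 29; a[33] = 14; a[34] = 19.
The sequence repeats with period 32.

32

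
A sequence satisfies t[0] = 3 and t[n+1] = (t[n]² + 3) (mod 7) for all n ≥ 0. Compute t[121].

t[0] = 3, t[1] = 5, t[2] = 0, t[3] = 3.
Since t[3] = t[0] = 3, the sequence is periodic with period 3.
(121 - 0) mod 3 = 1, so t[121] = t[1] = 5.

5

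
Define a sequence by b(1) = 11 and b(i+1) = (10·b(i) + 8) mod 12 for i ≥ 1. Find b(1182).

b(1) = 11; b(2) = 10; b(3) = 0; b(4) = 8; b(5) = 4; b(6) = 0.
Since b(6) = b(3) = 0, the sequence is eventually periodic: after a pre-period of length 2 it cycles with period 3.
For i ≥ 3, b(i) depends only on (i - 3) mod 3. (1182 - 3) mod 3 = 0, so b(1182) = b(3) = 0.

0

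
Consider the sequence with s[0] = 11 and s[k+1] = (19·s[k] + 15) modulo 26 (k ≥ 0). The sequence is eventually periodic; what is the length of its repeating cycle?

12

Computing terms: s[0] = 11; s[1] = 16; s[2] = 7; s[3] = 18; s[4] = 19; s[5] = 12; s[6] = 9; s[7] = 4; s[8] = 13; s[9] = 2; s[10] = 1; s[11] = 8; s[12] = 11.
The sequence repeats with period 12.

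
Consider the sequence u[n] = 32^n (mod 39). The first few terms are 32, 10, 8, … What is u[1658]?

10

Listing terms: u[1] = 32,  u[2] = 10,  u[3] = 8,  u[4] = 22,  u[5] = 2,  u[6] = 25,  u[7] = 20,  u[8] = 16,  u[9] = 5,  u[10] = 4,  u[11] = 11,  u[12] = 1,  u[13] = 32.
Since u[13] = u[1] = 32, the sequence is periodic with period 12.
So u[1658] = u[1 + ((1658-1) mod 12)] = u[2] = 10.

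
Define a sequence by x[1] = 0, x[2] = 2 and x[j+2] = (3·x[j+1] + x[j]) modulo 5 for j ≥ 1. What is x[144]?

Listing terms: x[1] = 0; x[2] = 2; x[3] = 1; x[4] = 0; x[5] = 1; x[6] = 3; x[7] = 0; x[8] = 3; x[9] = 4; x[10] = 0; x[11] = 4; x[12] = 2; x[13] = 0; x[14] = 2.
Since (x[13], x[14]) = (x[1], x[2]) = (0, 2) (two consecutive terms determine the rest), the sequence is periodic with period 12.
(144 - 1) mod 12 = 11, so x[144] = x[12] = 2.

2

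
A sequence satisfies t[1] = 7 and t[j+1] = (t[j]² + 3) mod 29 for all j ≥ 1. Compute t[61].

7

Computing terms: t[1] = 7, t[2] = 23, t[3] = 10, t[4] = 16, t[5] = 27, t[6] = 7.
Since t[6] = t[1] = 7, the sequence is periodic with period 5.
(61 - 1) mod 5 = 0, so t[61] = t[1] = 7.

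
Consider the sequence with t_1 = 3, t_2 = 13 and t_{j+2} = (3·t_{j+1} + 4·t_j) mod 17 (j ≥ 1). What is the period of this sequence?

Computing terms: t_1 = 3; t_2 = 13; t_3 = 0; t_4 = 1; t_5 = 3; t_6 = 13.
The sequence repeats with period 4.

4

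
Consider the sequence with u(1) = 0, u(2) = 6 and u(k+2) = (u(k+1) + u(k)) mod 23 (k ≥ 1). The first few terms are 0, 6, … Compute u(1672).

u(1) = 0, u(2) = 6, u(3) = 6, u(4) = 12, u(5) = 18, u(6) = 7, u(7) = 2, u(8) = 9, u(9) = 11, u(10) = 20, u(11) = 8, u(12) = 5, u(13) = 13, u(14) = 18, u(15) = 8, u(16) = 3, u(17) = 11, u(18) = 14, u(19) = 2, u(20) = 16, u(21) = 18, u(22) = 11, u(23) = 6, u(24) = 17, u(25) = 0, u(26) = 17, u(27) = 17, u(28) = 11, u(29) = 5, u(30) = 16, u(31) = 21, u(32) = 14, u(33) = 12, u(34) = 3, u(35) = 15, u(36) = 18, u(37) = 10, u(38) = 5, u(39) = 15, u(40) = 20, u(41) = 12, u(42) = 9, u(43) = 21, u(44) = 7, u(45) = 5, u(46) = 12, u(47) = 17, u(48) = 6, u(49) = 0, u(50) = 6.
Since (u(49), u(50)) = (u(1), u(2)) = (0, 6) (two consecutive terms determine the rest), the sequence is periodic with period 48.
So u(1672) = u(1 + ((1672-1) mod 48)) = u(40) = 20.

20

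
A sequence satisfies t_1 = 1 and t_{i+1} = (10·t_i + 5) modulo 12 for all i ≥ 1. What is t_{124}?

Listing terms: t_1 = 1, t_2 = 3, t_3 = 11, t_4 = 7, t_5 = 3.
Since t_5 = t_2 = 3, the sequence is eventually periodic: after a pre-period of length 1 it cycles with period 3.
For i ≥ 2, t_i depends only on (i - 2) mod 3. (124 - 2) mod 3 = 2, so t_{124} = t_4 = 7.

7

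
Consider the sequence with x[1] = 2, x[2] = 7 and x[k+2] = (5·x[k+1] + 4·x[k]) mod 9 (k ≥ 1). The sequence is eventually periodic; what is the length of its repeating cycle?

24

Computing terms: x[1] = 2; x[2] = 7; x[3] = 7; x[4] = 0; x[5] = 1; x[6] = 5; x[7] = 2; x[8] = 3; x[9] = 5; x[10] = 1; x[11] = 7; x[12] = 3; x[13] = 7; x[14] = 2; x[15] = 2; x[16] = 0; x[17] = 8; x[18] = 4; x[19] = 7; x[20] = 6; x[21] = 4; x[22] = 8; x[23] = 2; x[24] = 6; x[25] = 2; x[26] = 7.
The sequence repeats with period 24.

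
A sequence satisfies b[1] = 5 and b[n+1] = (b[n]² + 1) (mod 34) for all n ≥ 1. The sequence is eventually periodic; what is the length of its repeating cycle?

6

We have b[1] = 5, b[2] = 26, b[3] = 31, b[4] = 10, b[5] = 33, b[6] = 2, b[7] = 5.
Since b[7] = b[1] = 5, the sequence is periodic with period 6.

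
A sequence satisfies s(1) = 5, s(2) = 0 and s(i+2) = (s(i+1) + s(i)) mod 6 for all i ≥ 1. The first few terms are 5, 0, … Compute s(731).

Computing terms: s(1) = 5, s(2) = 0, s(3) = 5, s(4) = 5, s(5) = 4, s(6) = 3, s(7) = 1, s(8) = 4, s(9) = 5, s(10) = 3, s(11) = 2, s(12) = 5, s(13) = 1, s(14) = 0, s(15) = 1, s(16) = 1, s(17) = 2, s(18) = 3, s(19) = 5, s(20) = 2, s(21) = 1, s(22) = 3, s(23) = 4, s(24) = 1, s(25) = 5, s(26) = 0.
Since (s(25), s(26)) = (s(1), s(2)) = (5, 0) (two consecutive terms determine the rest), the sequence is periodic with period 24.
(731 - 1) mod 24 = 10, so s(731) = s(11) = 2.

2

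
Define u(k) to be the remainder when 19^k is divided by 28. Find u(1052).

25

Computing terms: u(0) = 1,  u(1) = 19,  u(2) = 25,  u(3) = 27,  u(4) = 9,  u(5) = 3,  u(6) = 1.
Since u(6) = u(0) = 1, the sequence is periodic with period 6.
(1052 - 0) mod 6 = 2, so u(1052) = u(2) = 25.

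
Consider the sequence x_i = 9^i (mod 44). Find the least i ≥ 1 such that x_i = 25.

Listing terms: x_0 = 1, x_1 = 9, x_2 = 37, x_3 = 25, x_4 = 5, x_5 = 1.
The sequence repeats with period 5.
The value 25 first appears (with i ≥ 1) at x_3.

3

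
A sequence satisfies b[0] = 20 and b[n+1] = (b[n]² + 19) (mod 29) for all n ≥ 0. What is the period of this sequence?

4

b[0] = 20,  b[1] = 13,  b[2] = 14,  b[3] = 12,  b[4] = 18,  b[5] = 24,  b[6] = 15,  b[7] = 12.
Since b[7] = b[3] = 12, the sequence is eventually periodic: after a pre-period of length 3 it cycles with period 4.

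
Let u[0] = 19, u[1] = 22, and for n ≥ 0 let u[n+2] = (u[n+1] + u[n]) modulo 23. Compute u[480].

We have u[0] = 19, u[1] = 22, u[2] = 18, u[3] = 17, u[4] = 12, u[5] = 6, u[6] = 18, u[7] = 1, u[8] = 19, u[9] = 20, u[10] = 16, u[11] = 13, u[12] = 6, u[13] = 19, u[14] = 2, u[15] = 21, u[16] = 0, u[17] = 21, u[18] = 21, u[19] = 19, u[20] = 17, u[21] = 13, u[22] = 7, u[23] = 20, u[24] = 4, u[25] = 1, u[26] = 5, u[27] = 6, u[28] = 11, u[29] = 17, u[30] = 5, u[31] = 22, u[32] = 4, u[33] = 3, u[34] = 7, u[35] = 10, u[36] = 17, u[37] = 4, u[38] = 21, u[39] = 2, u[40] = 0, u[41] = 2, u[42] = 2, u[43] = 4, u[44] = 6, u[45] = 10, u[46] = 16, u[47] = 3, u[48] = 19, u[49] = 22.
Since (u[48], u[49]) = (u[0], u[1]) = (19, 22) (two consecutive terms determine the rest), the sequence is periodic with period 48.
So u[480] = u[0 + ((480-0) mod 48)] = u[0] = 19.

19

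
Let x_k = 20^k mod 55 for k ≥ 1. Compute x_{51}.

We have x_1 = 20,  x_2 = 15,  x_3 = 25,  x_4 = 5,  x_5 = 45,  x_6 = 20.
The sequence repeats with period 5.
So x_{51} = x_{1 + ((51-1) mod 5)} = x_1 = 20.

20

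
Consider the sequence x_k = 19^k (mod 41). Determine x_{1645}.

x_1 = 19; x_2 = 33; x_3 = 12; x_4 = 23; x_5 = 27; x_6 = 21; x_7 = 30; x_8 = 37; x_9 = 6; x_{10} = 32; x_{11} = 34; x_{12} = 31; x_{13} = 15; x_{14} = 39; x_{15} = 3; x_{16} = 16; x_{17} = 17; x_{18} = 36; x_{19} = 28; x_{20} = 40; x_{21} = 22; x_{22} = 8; x_{23} = 29; x_{24} = 18; x_{25} = 14; x_{26} = 20; x_{27} = 11; x_{28} = 4; x_{29} = 35; x_{30} = 9; x_{31} = 7; x_{32} = 10; x_{33} = 26; x_{34} = 2; x_{35} = 38; x_{36} = 25; x_{37} = 24; x_{38} = 5; x_{39} = 13; x_{40} = 1; x_{41} = 19.
The sequence repeats with period 40.
So x_{1645} = x_{1 + ((1645-1) mod 40)} = x_5 = 27.

27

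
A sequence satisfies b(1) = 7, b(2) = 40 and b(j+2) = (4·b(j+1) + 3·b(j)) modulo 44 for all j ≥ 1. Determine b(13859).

Computing terms: b(1) = 7,  b(2) = 40,  b(3) = 5,  b(4) = 8,  b(5) = 3,  b(6) = 36,  b(7) = 21,  b(8) = 16,  b(9) = 39,  b(10) = 28,  b(11) = 9,  b(12) = 32,  b(13) = 23,  b(14) = 12,  b(15) = 29,  b(16) = 20,  b(17) = 35,  b(18) = 24,  b(19) = 25,  b(20) = 40,  b(21) = 15,  b(22) = 4,  b(23) = 17,  b(24) = 36,  b(25) = 19,  b(26) = 8,  b(27) = 1,  b(28) = 28,  b(29) = 27,  b(30) = 16,  b(31) = 13,  b(32) = 12,  b(33) = 43,  b(34) = 32,  b(35) = 37,  b(36) = 24,  b(37) = 31,  b(38) = 20,  b(39) = 41,  b(40) = 4,  b(41) = 7,  b(42) = 40.
The sequence repeats with period 40.
(13859 - 1) mod 40 = 18, so b(13859) = b(19) = 25.

25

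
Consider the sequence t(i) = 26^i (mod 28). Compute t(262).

t(1) = 26, t(2) = 4, t(3) = 20, t(4) = 16, t(5) = 24, t(6) = 8, t(7) = 12, t(8) = 4.
Since t(8) = t(2) = 4, the sequence is eventually periodic: after a pre-period of length 1 it cycles with period 6.
For i ≥ 2, t(i) depends only on (i - 2) mod 6. (262 - 2) mod 6 = 2, so t(262) = t(4) = 16.

16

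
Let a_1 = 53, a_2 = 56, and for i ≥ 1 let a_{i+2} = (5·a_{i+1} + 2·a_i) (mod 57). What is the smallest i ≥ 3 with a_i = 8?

17

a_1 = 53; a_2 = 56; a_3 = 44; a_4 = 47; a_5 = 38; a_6 = 56; a_7 = 14; a_8 = 11; a_9 = 26; a_{10} = 38; a_{11} = 14; a_{12} = 32; a_{13} = 17; a_{14} = 35; a_{15} = 38; a_{16} = 32; a_{17} = 8; a_{18} = 47; a_{19} = 23; a_{20} = 38; a_{21} = 8; a_{22} = 2; a_{23} = 26; a_{24} = 20; a_{25} = 38; a_{26} = 2; a_{27} = 29; a_{28} = 35; a_{29} = 5; a_{30} = 38; a_{31} = 29; a_{32} = 50; a_{33} = 23; a_{34} = 44; a_{35} = 38; a_{36} = 50; a_{37} = 41; a_{38} = 20; a_{39} = 11; a_{40} = 38; a_{41} = 41; a_{42} = 53; a_{43} = 5; a_{44} = 17; a_{45} = 38; a_{46} = 53; a_{47} = 56.
Since (a_{46}, a_{47}) = (a_1, a_2) = (53, 56) (two consecutive terms determine the rest), the sequence is periodic with period 45.
The value 8 first appears (with i ≥ 3) at a_{17}.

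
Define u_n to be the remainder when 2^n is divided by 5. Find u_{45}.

2

Computing terms: u_1 = 2,  u_2 = 4,  u_3 = 3,  u_4 = 1,  u_5 = 2.
The sequence repeats with period 4.
(45 - 1) mod 4 = 0, so u_{45} = u_1 = 2.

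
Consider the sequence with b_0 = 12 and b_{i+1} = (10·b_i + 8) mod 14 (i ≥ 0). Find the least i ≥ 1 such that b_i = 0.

2

b_0 = 12,  b_1 = 2,  b_2 = 0,  b_3 = 8,  b_4 = 4,  b_5 = 6,  b_6 = 12.
Since b_6 = b_0 = 12, the sequence is periodic with period 6.
The value 0 first appears (with i ≥ 1) at b_2.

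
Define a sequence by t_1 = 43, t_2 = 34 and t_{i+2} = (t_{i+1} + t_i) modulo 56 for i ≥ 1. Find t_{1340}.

50

We have t_1 = 43, t_2 = 34, t_3 = 21, t_4 = 55, t_5 = 20, t_6 = 19, t_7 = 39, t_8 = 2, t_9 = 41, t_{10} = 43, t_{11} = 28, t_{12} = 15, t_{13} = 43, t_{14} = 2, t_{15} = 45, t_{16} = 47, t_{17} = 36, t_{18} = 27, t_{19} = 7, t_{20} = 34, t_{21} = 41, t_{22} = 19, t_{23} = 4, t_{24} = 23, t_{25} = 27, t_{26} = 50, t_{27} = 21, t_{28} = 15, t_{29} = 36, t_{30} = 51, t_{31} = 31, t_{32} = 26, t_{33} = 1, t_{34} = 27, t_{35} = 28, t_{36} = 55, t_{37} = 27, t_{38} = 26, t_{39} = 53, t_{40} = 23, t_{41} = 20, t_{42} = 43, t_{43} = 7, t_{44} = 50, t_{45} = 1, t_{46} = 51, t_{47} = 52, t_{48} = 47, t_{49} = 43, t_{50} = 34.
Since (t_{49}, t_{50}) = (t_1, t_2) = (43, 34) (two consecutive terms determine the rest), the sequence is periodic with period 48.
(1340 - 1) mod 48 = 43, so t_{1340} = t_{44} = 50.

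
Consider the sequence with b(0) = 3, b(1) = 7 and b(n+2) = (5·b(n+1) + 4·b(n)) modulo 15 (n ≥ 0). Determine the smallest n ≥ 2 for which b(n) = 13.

Listing terms: b(0) = 3; b(1) = 7; b(2) = 2; b(3) = 8; b(4) = 3; b(5) = 2; b(6) = 7; b(7) = 13; b(8) = 3; b(9) = 7.
The sequence repeats with period 8.
The value 13 first appears (with n ≥ 2) at b(7).

7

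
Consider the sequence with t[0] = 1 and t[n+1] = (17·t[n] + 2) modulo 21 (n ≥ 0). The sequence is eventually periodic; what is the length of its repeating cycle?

Computing terms: t[0] = 1, t[1] = 19, t[2] = 10, t[3] = 4, t[4] = 7, t[5] = 16, t[6] = 1.
The sequence repeats with period 6.

6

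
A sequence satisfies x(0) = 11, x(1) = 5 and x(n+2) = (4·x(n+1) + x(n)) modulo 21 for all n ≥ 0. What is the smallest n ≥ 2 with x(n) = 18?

Listing terms: x(0) = 11; x(1) = 5; x(2) = 10; x(3) = 3; x(4) = 1; x(5) = 7; x(6) = 8; x(7) = 18; x(8) = 17; x(9) = 2; x(10) = 4; x(11) = 18; x(12) = 13; x(13) = 7; x(14) = 20; x(15) = 3; x(16) = 11; x(17) = 5.
The sequence repeats with period 16.
The value 18 first appears (with n ≥ 2) at x(7).

7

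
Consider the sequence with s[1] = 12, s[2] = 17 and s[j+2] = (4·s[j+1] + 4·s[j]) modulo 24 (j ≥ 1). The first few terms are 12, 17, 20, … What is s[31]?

Computing terms: s[1] = 12, s[2] = 17, s[3] = 20, s[4] = 4, s[5] = 0, s[6] = 16, s[7] = 16, s[8] = 8, s[9] = 0, s[10] = 8, s[11] = 8, s[12] = 16, s[13] = 0, s[14] = 16.
Since (s[13], s[14]) = (s[5], s[6]) = (0, 16) (two consecutive terms determine the rest), the sequence is eventually periodic: after a pre-period of length 4 it cycles with period 8.
For j ≥ 5, s[j] depends only on (j - 5) mod 8. (31 - 5) mod 8 = 2, so s[31] = s[7] = 16.

16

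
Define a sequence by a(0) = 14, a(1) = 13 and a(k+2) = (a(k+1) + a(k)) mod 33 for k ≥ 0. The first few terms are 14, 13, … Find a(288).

26

We have a(0) = 14, a(1) = 13, a(2) = 27, a(3) = 7, a(4) = 1, a(5) = 8, a(6) = 9, a(7) = 17, a(8) = 26, a(9) = 10, a(10) = 3, a(11) = 13, a(12) = 16, a(13) = 29, a(14) = 12, a(15) = 8, a(16) = 20, a(17) = 28, a(18) = 15, a(19) = 10, a(20) = 25, a(21) = 2, a(22) = 27, a(23) = 29, a(24) = 23, a(25) = 19, a(26) = 9, a(27) = 28, a(28) = 4, a(29) = 32, a(30) = 3, a(31) = 2, a(32) = 5, a(33) = 7, a(34) = 12, a(35) = 19, a(36) = 31, a(37) = 17, a(38) = 15, a(39) = 32, a(40) = 14, a(41) = 13.
The sequence repeats with period 40.
(288 - 0) mod 40 = 8, so a(288) = a(8) = 26.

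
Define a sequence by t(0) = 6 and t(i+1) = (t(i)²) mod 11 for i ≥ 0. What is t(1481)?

Computing terms: t(0) = 6, t(1) = 3, t(2) = 9, t(3) = 4, t(4) = 5, t(5) = 3.
Since t(5) = t(1) = 3, the sequence is eventually periodic: after a pre-period of length 1 it cycles with period 4.
For i ≥ 1, t(i) depends only on (i - 1) mod 4. (1481 - 1) mod 4 = 0, so t(1481) = t(1) = 3.

3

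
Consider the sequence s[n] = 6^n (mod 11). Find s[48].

4

s[1] = 6, s[2] = 3, s[3] = 7, s[4] = 9, s[5] = 10, s[6] = 5, s[7] = 8, s[8] = 4, s[9] = 2, s[10] = 1, s[11] = 6.
Since s[11] = s[1] = 6, the sequence is periodic with period 10.
So s[48] = s[1 + ((48-1) mod 10)] = s[8] = 4.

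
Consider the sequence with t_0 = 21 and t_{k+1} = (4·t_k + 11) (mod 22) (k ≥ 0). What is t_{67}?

t_0 = 21; t_1 = 7; t_2 = 17; t_3 = 13; t_4 = 19; t_5 = 21.
The sequence repeats with period 5.
So t_{67} = t_{0 + ((67-0) mod 5)} = t_2 = 17.

17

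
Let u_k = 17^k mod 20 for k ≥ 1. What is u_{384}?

Listing terms: u_1 = 17; u_2 = 9; u_3 = 13; u_4 = 1; u_5 = 17.
The sequence repeats with period 4.
So u_{384} = u_{1 + ((384-1) mod 4)} = u_4 = 1.

1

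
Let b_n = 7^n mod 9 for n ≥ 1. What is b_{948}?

Computing terms: b_1 = 7,  b_2 = 4,  b_3 = 1,  b_4 = 7.
Since b_4 = b_1 = 7, the sequence is periodic with period 3.
So b_{948} = b_{1 + ((948-1) mod 3)} = b_3 = 1.

1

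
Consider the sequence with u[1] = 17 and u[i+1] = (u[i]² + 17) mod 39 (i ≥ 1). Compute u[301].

Computing terms: u[1] = 17, u[2] = 33, u[3] = 14, u[4] = 18, u[5] = 29, u[6] = 0, u[7] = 17.
Since u[7] = u[1] = 17, the sequence is periodic with period 6.
So u[301] = u[1 + ((301-1) mod 6)] = u[1] = 17.

17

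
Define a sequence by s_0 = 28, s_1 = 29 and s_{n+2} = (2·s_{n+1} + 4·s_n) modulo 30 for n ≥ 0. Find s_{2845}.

28

We have s_0 = 28; s_1 = 29; s_2 = 20; s_3 = 6; s_4 = 2; s_5 = 28; s_6 = 4; s_7 = 0; s_8 = 16; s_9 = 2; s_{10} = 8; s_{11} = 24; s_{12} = 20; s_{13} = 16; s_{14} = 22; s_{15} = 18; s_{16} = 4; s_{17} = 20; s_{18} = 26; s_{19} = 12; s_{20} = 8; s_{21} = 4; s_{22} = 10; s_{23} = 6; s_{24} = 22; s_{25} = 8; s_{26} = 14; s_{27} = 0; s_{28} = 26; s_{29} = 22; s_{30} = 28; s_{31} = 24; s_{32} = 10; s_{33} = 26; s_{34} = 2; s_{35} = 18; s_{36} = 14; s_{37} = 10; s_{38} = 16; s_{39} = 12; s_{40} = 28; s_{41} = 14; s_{42} = 20; s_{43} = 6.
Since (s_{42}, s_{43}) = (s_2, s_3) = (20, 6) (two consecutive terms determine the rest), the sequence is eventually periodic: after a pre-period of length 2 it cycles with period 40.
For n ≥ 2, s_n depends only on (n - 2) mod 40. (2845 - 2) mod 40 = 3, so s_{2845} = s_5 = 28.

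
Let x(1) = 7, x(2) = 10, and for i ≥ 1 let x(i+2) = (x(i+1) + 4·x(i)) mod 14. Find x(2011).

x(1) = 7; x(2) = 10; x(3) = 10; x(4) = 8; x(5) = 6; x(6) = 10; x(7) = 6; x(8) = 4; x(9) = 0; x(10) = 2; x(11) = 2; x(12) = 10; x(13) = 4; x(14) = 2; x(15) = 4; x(16) = 12; x(17) = 0; x(18) = 6; x(19) = 6; x(20) = 2; x(21) = 12; x(22) = 6; x(23) = 12; x(24) = 8; x(25) = 0; x(26) = 4; x(27) = 4; x(28) = 6; x(29) = 8; x(30) = 4; x(31) = 8; x(32) = 10; x(33) = 0; x(34) = 12; x(35) = 12; x(36) = 4; x(37) = 10; x(38) = 12; x(39) = 10; x(40) = 2; x(41) = 0; x(42) = 8; x(43) = 8; x(44) = 12; x(45) = 2; x(46) = 8; x(47) = 2; x(48) = 6; x(49) = 0; x(50) = 10; x(51) = 10.
Since (x(50), x(51)) = (x(2), x(3)) = (10, 10) (two consecutive terms determine the rest), the sequence is eventually periodic: after a pre-period of length 1 it cycles with period 48.
For i ≥ 2, x(i) depends only on (i - 2) mod 48. (2011 - 2) mod 48 = 41, so x(2011) = x(43) = 8.

8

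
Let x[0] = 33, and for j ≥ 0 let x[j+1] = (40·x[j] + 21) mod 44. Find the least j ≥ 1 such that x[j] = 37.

x[0] = 33; x[1] = 21; x[2] = 25; x[3] = 9; x[4] = 29; x[5] = 37; x[6] = 5; x[7] = 1; x[8] = 17; x[9] = 41; x[10] = 33.
Since x[10] = x[0] = 33, the sequence is periodic with period 10.
The value 37 first appears (with j ≥ 1) at x[5].

5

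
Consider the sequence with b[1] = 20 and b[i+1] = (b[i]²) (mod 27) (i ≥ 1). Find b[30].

13

We have b[1] = 20, b[2] = 22, b[3] = 25, b[4] = 4, b[5] = 16, b[6] = 13, b[7] = 7, b[8] = 22.
Since b[8] = b[2] = 22, the sequence is eventually periodic: after a pre-period of length 1 it cycles with period 6.
For i ≥ 2, b[i] depends only on (i - 2) mod 6. (30 - 2) mod 6 = 4, so b[30] = b[6] = 13.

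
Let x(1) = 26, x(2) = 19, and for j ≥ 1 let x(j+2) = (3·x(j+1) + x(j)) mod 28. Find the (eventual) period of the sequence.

Computing terms: x(1) = 26; x(2) = 19; x(3) = 27; x(4) = 16; x(5) = 19; x(6) = 17; x(7) = 14; x(8) = 3; x(9) = 23; x(10) = 16; x(11) = 15; x(12) = 5; x(13) = 2; x(14) = 11; x(15) = 7; x(16) = 4; x(17) = 19; x(18) = 5; x(19) = 6; x(20) = 23; x(21) = 19; x(22) = 24; x(23) = 7; x(24) = 17; x(25) = 2; x(26) = 23; x(27) = 15; x(28) = 12; x(29) = 23; x(30) = 25; x(31) = 14; x(32) = 11; x(33) = 19; x(34) = 12; x(35) = 27; x(36) = 9; x(37) = 26; x(38) = 3; x(39) = 7; x(40) = 24; x(41) = 23; x(42) = 9; x(43) = 22; x(44) = 19; x(45) = 23; x(46) = 4; x(47) = 7; x(48) = 25; x(49) = 26; x(50) = 19.
Since (x(49), x(50)) = (x(1), x(2)) = (26, 19) (two consecutive terms determine the rest), the sequence is periodic with period 48.

48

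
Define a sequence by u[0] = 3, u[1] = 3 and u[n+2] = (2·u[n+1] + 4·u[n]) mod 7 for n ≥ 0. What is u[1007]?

Listing terms: u[0] = 3,  u[1] = 3,  u[2] = 4,  u[3] = 6,  u[4] = 0,  u[5] = 3,  u[6] = 6,  u[7] = 3,  u[8] = 2,  u[9] = 2,  u[10] = 5,  u[11] = 4,  u[12] = 0,  u[13] = 2,  u[14] = 4,  u[15] = 2,  u[16] = 6,  u[17] = 6,  u[18] = 1,  u[19] = 5,  u[20] = 0,  u[21] = 6,  u[22] = 5,  u[23] = 6,  u[24] = 4,  u[25] = 4,  u[26] = 3,  u[27] = 1,  u[28] = 0,  u[29] = 4,  u[30] = 1,  u[31] = 4,  u[32] = 5,  u[33] = 5,  u[34] = 2,  u[35] = 3,  u[36] = 0,  u[37] = 5,  u[38] = 3,  u[39] = 5,  u[40] = 1,  u[41] = 1,  u[42] = 6,  u[43] = 2,  u[44] = 0,  u[45] = 1,  u[46] = 2,  u[47] = 1,  u[48] = 3,  u[49] = 3.
The sequence repeats with period 48.
So u[1007] = u[0 + ((1007-0) mod 48)] = u[47] = 1.

1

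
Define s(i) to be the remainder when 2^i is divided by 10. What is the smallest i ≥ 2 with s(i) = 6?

4

s(1) = 2; s(2) = 4; s(3) = 8; s(4) = 6; s(5) = 2.
Since s(5) = s(1) = 2, the sequence is periodic with period 4.
The value 6 first appears (with i ≥ 2) at s(4).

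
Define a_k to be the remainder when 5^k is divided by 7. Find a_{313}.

We have a_0 = 1,  a_1 = 5,  a_2 = 4,  a_3 = 6,  a_4 = 2,  a_5 = 3,  a_6 = 1.
The sequence repeats with period 6.
(313 - 0) mod 6 = 1, so a_{313} = a_1 = 5.

5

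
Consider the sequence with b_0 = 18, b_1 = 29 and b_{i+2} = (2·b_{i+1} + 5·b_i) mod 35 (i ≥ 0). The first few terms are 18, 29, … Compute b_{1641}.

9

b_0 = 18,  b_1 = 29,  b_2 = 8,  b_3 = 21,  b_4 = 12,  b_5 = 24,  b_6 = 3,  b_7 = 21,  b_8 = 22,  b_9 = 9,  b_{10} = 23,  b_{11} = 21,  b_{12} = 17,  b_{13} = 34,  b_{14} = 13,  b_{15} = 21,  b_{16} = 2,  b_{17} = 4,  b_{18} = 18,  b_{19} = 21,  b_{20} = 27,  b_{21} = 19,  b_{22} = 33,  b_{23} = 21,  b_{24} = 32,  b_{25} = 29,  b_{26} = 8.
Since (b_{25}, b_{26}) = (b_1, b_2) = (29, 8) (two consecutive terms determine the rest), the sequence is eventually periodic: after a pre-period of length 1 it cycles with period 24.
For i ≥ 1, b_i depends only on (i - 1) mod 24. (1641 - 1) mod 24 = 8, so b_{1641} = b_9 = 9.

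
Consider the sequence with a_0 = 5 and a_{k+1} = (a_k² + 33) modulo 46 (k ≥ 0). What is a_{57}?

12

a_0 = 5; a_1 = 12; a_2 = 39; a_3 = 36; a_4 = 41; a_5 = 12.
Since a_5 = a_1 = 12, the sequence is eventually periodic: after a pre-period of length 1 it cycles with period 4.
For k ≥ 1, a_k depends only on (k - 1) mod 4. (57 - 1) mod 4 = 0, so a_{57} = a_1 = 12.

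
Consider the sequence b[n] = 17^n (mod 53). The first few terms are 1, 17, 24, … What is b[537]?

7

Listing terms: b[0] = 1,  b[1] = 17,  b[2] = 24,  b[3] = 37,  b[4] = 46,  b[5] = 40,  b[6] = 44,  b[7] = 6,  b[8] = 49,  b[9] = 38,  b[10] = 10,  b[11] = 11,  b[12] = 28,  b[13] = 52,  b[14] = 36,  b[15] = 29,  b[16] = 16,  b[17] = 7,  b[18] = 13,  b[19] = 9,  b[20] = 47,  b[21] = 4,  b[22] = 15,  b[23] = 43,  b[24] = 42,  b[25] = 25,  b[26] = 1.
The sequence repeats with period 26.
(537 - 0) mod 26 = 17, so b[537] = b[17] = 7.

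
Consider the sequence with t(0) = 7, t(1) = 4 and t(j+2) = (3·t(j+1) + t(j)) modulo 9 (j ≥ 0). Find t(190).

4

t(0) = 7, t(1) = 4, t(2) = 1, t(3) = 7, t(4) = 4.
The sequence repeats with period 3.
(190 - 0) mod 3 = 1, so t(190) = t(1) = 4.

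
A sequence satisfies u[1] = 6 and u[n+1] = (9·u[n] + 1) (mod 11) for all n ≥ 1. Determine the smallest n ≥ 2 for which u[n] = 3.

5

Listing terms: u[1] = 6; u[2] = 0; u[3] = 1; u[4] = 10; u[5] = 3; u[6] = 6.
Since u[6] = u[1] = 6, the sequence is periodic with period 5.
The value 3 first appears (with n ≥ 2) at u[5].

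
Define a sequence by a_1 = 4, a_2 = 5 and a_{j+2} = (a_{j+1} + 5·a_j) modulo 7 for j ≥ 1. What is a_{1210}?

Computing terms: a_1 = 4,  a_2 = 5,  a_3 = 4,  a_4 = 1,  a_5 = 0,  a_6 = 5,  a_7 = 5,  a_8 = 2,  a_9 = 6,  a_{10} = 2,  a_{11} = 4,  a_{12} = 0,  a_{13} = 6,  a_{14} = 6,  a_{15} = 1,  a_{16} = 3,  a_{17} = 1,  a_{18} = 2,  a_{19} = 0,  a_{20} = 3,  a_{21} = 3,  a_{22} = 4,  a_{23} = 5.
Since (a_{22}, a_{23}) = (a_1, a_2) = (4, 5) (two consecutive terms determine the rest), the sequence is periodic with period 21.
So a_{1210} = a_{1 + ((1210-1) mod 21)} = a_{13} = 6.

6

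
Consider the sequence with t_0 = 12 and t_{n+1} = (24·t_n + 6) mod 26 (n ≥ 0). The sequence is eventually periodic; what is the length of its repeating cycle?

We have t_0 = 12,  t_1 = 8,  t_2 = 16,  t_3 = 0,  t_4 = 6,  t_5 = 20,  t_6 = 18,  t_7 = 22,  t_8 = 14,  t_9 = 4,  t_{10} = 24,  t_{11} = 10,  t_{12} = 12.
Since t_{12} = t_0 = 12, the sequence is periodic with period 12.

12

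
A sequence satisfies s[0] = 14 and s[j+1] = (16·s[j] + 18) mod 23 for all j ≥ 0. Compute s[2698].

s[0] = 14; s[1] = 12; s[2] = 3; s[3] = 20; s[4] = 16; s[5] = 21; s[6] = 9; s[7] = 1; s[8] = 11; s[9] = 10; s[10] = 17; s[11] = 14.
The sequence repeats with period 11.
(2698 - 0) mod 11 = 3, so s[2698] = s[3] = 20.

20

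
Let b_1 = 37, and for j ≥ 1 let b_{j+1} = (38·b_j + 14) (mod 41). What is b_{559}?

b_1 = 37,  b_2 = 26,  b_3 = 18,  b_4 = 1,  b_5 = 11,  b_6 = 22,  b_7 = 30,  b_8 = 6,  b_9 = 37.
Since b_9 = b_1 = 37, the sequence is periodic with period 8.
(559 - 1) mod 8 = 6, so b_{559} = b_7 = 30.

30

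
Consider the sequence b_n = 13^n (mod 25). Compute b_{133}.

3

Computing terms: b_1 = 13; b_2 = 19; b_3 = 22; b_4 = 11; b_5 = 18; b_6 = 9; b_7 = 17; b_8 = 21; b_9 = 23; b_{10} = 24; b_{11} = 12; b_{12} = 6; b_{13} = 3; b_{14} = 14; b_{15} = 7; b_{16} = 16; b_{17} = 8; b_{18} = 4; b_{19} = 2; b_{20} = 1; b_{21} = 13.
The sequence repeats with period 20.
(133 - 1) mod 20 = 12, so b_{133} = b_{13} = 3.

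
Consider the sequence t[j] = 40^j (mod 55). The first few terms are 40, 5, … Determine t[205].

We have t[1] = 40; t[2] = 5; t[3] = 35; t[4] = 25; t[5] = 10; t[6] = 15; t[7] = 50; t[8] = 20; t[9] = 30; t[10] = 45; t[11] = 40.
The sequence repeats with period 10.
So t[205] = t[1 + ((205-1) mod 10)] = t[5] = 10.

10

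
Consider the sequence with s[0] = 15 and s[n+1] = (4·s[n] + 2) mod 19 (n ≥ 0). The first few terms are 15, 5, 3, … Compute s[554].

6

s[0] = 15, s[1] = 5, s[2] = 3, s[3] = 14, s[4] = 1, s[5] = 6, s[6] = 7, s[7] = 11, s[8] = 8, s[9] = 15.
The sequence repeats with period 9.
So s[554] = s[0 + ((554-0) mod 9)] = s[5] = 6.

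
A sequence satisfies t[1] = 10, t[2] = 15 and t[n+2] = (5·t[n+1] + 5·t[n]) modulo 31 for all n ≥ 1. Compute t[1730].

t[1] = 10; t[2] = 15; t[3] = 1; t[4] = 18; t[5] = 2; t[6] = 7; t[7] = 14; t[8] = 12; t[9] = 6; t[10] = 28; t[11] = 15; t[12] = 29; t[13] = 3; t[14] = 5; t[15] = 9; t[16] = 8; t[17] = 23; t[18] = 0; t[19] = 22; t[20] = 17; t[21] = 9; t[22] = 6; t[23] = 13; t[24] = 2; t[25] = 13; t[26] = 13; t[27] = 6; t[28] = 2; t[29] = 9; t[30] = 24; t[31] = 10; t[32] = 15.
The sequence repeats with period 30.
So t[1730] = t[1 + ((1730-1) mod 30)] = t[20] = 17.

17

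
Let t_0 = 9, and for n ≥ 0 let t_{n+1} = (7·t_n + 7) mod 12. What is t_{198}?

9

Computing terms: t_0 = 9; t_1 = 10; t_2 = 5; t_3 = 6; t_4 = 1; t_5 = 2; t_6 = 9.
The sequence repeats with period 6.
(198 - 0) mod 6 = 0, so t_{198} = t_0 = 9.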